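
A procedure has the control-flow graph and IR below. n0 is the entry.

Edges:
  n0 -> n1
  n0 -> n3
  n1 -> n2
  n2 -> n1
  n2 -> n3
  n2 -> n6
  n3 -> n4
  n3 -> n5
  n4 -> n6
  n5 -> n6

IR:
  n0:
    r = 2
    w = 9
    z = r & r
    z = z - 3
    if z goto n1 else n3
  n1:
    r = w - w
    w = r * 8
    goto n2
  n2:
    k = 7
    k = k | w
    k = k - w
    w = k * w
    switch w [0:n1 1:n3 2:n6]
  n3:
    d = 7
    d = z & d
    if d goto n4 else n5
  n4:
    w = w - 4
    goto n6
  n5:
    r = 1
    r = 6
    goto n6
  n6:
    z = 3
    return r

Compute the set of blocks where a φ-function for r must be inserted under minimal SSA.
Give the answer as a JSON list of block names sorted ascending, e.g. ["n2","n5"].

idom tree: n1←n0 n2←n1 n3←n0 n4←n3 n5←n3 n6←n0
Join-block Dom:
  n1: preds {n0,n2}: {n0} ∩ {n0,n1,n2} = {n0}; idom=n0
  n3: preds {n0,n2}: {n0} ∩ {n0,n1,n2} = {n0}; idom=n0
  n6: preds {n2,n4,n5}: {n0,n1,n2} ∩ {n0,n3,n4} ∩ {n0,n3,n5} = {n0}; idom=n0

DF derivation:
  join n1 pred n0: · stop@n0
  join n1 pred n2: n2→n1 stop@n0
  join n3 pred n0: · stop@n0
  join n3 pred n2: n2→n1 stop@n0
  join n6 pred n2: n2→n1 stop@n0
  join n6 pred n4: n4→n3 stop@n0
  join n6 pred n5: n5→n3 stop@n0
  n0: DF=∅
  n1: DF={n1,n3,n6}
  n2: DF={n1,n3,n6}
  n3: DF={n6}
  n4: DF={n6}
  n5: DF={n6}
  n6: DF=∅

φ for r: defs {n0,n1,n5}
  DF⁺ = {n1,n3,n6}

Answer: ["n1", "n3", "n6"]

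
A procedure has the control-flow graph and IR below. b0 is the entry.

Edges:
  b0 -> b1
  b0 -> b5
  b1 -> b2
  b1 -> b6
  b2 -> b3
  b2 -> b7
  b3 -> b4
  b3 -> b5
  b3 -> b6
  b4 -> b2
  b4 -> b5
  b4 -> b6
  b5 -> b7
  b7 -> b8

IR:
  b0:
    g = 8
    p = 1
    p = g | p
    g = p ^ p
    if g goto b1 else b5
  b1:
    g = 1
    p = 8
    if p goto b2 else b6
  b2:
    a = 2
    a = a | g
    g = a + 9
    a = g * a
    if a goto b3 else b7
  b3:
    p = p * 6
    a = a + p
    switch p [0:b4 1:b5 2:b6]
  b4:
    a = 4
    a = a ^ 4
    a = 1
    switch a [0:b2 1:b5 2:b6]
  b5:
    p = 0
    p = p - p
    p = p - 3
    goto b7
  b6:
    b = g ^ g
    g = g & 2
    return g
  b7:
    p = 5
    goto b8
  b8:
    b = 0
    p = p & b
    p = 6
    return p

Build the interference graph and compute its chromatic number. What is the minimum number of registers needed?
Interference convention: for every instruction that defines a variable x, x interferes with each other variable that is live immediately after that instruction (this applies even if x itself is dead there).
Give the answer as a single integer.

Answer: 3

Derivation:
def/use:
  b0: {g,p} / ∅
  b1: {g,p} / ∅
  b2: {a,g} / {g}
  b3: {a,p} / {a,p}
  b4: {a} / ∅
  b5: {p} / ∅
  b6: {b,g} / {g}
  b7: {p} / ∅
  b8: {b,p} / {p}

Live sets:
  b0 li=∅ lo=∅
  b1 li=∅ lo={g,p}
  b2 li={g,p} lo={a,g,p}
  b3 li={a,g,p} lo={g,p}
  b4 li={g,p} lo={g,p}
  b5 li=∅ lo=∅
  b6 li={g} lo=∅
  b7 li=∅ lo={p}
  b8 li={p} lo=∅

Interference:
  a: {g,p}
  b: {g,p}
  g: {a,b,p}
  p: {a,b,g}

Registers:
  lower bound: {a,g,p} mutually conflict ⇒ χ ≥ 3
  3-colouring: c0={g}  c1={p}  c2={a,b}
  χ = 3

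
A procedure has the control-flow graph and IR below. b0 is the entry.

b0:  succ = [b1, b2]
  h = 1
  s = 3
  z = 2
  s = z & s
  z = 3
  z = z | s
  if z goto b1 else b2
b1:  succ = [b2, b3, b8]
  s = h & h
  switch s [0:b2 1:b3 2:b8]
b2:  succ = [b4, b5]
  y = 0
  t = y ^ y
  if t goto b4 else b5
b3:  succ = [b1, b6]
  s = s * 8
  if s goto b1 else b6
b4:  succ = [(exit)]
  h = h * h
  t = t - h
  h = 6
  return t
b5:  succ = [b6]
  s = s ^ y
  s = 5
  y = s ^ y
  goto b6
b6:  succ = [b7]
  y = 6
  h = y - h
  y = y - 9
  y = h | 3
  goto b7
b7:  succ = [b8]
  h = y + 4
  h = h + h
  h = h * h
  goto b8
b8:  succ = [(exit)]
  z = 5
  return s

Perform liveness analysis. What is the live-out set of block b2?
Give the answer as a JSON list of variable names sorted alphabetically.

Answer: ["h", "s", "t", "y"]

Working:
def/use:
  b0 def {h,s,z} use ∅
  b1 def {s} use {h}
  b2 def {t,y} use ∅
  b3 def {s} use {s}
  b4 def {h,t} use {h,t}
  b5 def {s,y} use {s,y}
  b6 def {h,y} use {h}
  b7 def {h} use {y}
  b8 def {z} use {s}

Backward fixpoint:
  live b0: ∅→{h,s}
  live b1: {h}→{h,s}
  live b2: {h,s}→{h,s,t,y}
  live b3: {h,s}→{h,s}
  live b4: {h,t}→∅
  live b5: {h,s,y}→{h,s}
  live b6: {h,s}→{s,y}
  live b7: {s,y}→{s}
  live b8: {s}→∅

live-out(b2) = ["h", "s", "t", "y"]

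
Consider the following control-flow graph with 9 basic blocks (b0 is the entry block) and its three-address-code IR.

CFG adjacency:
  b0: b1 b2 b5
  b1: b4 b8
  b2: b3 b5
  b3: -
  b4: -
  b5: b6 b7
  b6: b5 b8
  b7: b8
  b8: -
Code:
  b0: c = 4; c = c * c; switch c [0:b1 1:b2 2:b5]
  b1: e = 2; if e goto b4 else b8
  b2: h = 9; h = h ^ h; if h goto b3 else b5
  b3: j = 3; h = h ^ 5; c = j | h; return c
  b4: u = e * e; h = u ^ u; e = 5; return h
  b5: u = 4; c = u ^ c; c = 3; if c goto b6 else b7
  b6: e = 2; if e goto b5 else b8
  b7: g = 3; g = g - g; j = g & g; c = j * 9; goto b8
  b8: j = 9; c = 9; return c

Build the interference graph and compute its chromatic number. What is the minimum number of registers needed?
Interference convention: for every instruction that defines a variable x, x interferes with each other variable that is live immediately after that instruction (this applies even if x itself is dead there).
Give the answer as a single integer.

Per-block:
  b0 def {c} use ∅
  b1 def {e} use ∅
  b2 def {h} use ∅
  b3 def {c,h,j} use {h}
  b4 def {e,h,u} use {e}
  b5 def {c,u} use {c}
  b6 def {e} use ∅
  b7 def {c,g,j} use ∅
  b8 def {c,j} use ∅

Live sets:
  live b0: ∅→{c}
  live b1: ∅→{e}
  live b2: {c}→{c,h}
  live b3: {h}→∅
  live b4: {e}→∅
  live b5: {c}→{c}
  live b6: {c}→{c}
  live b7: ∅→∅
  live b8: ∅→∅

Interfere edges:
  c — {e,h,u}
  e — {c,h}
  g — ∅
  h — {c,e,j}
  j — {h}
  u — {c}

Registers:
  {c,e,h} pairwise interfere (3-clique) ⇒ χ ≥ 3
  assign c→R0 e→R2 g→R0 h→R1 j→R0 u→R1 — no edge inside a register ⇒ χ ≤ 3
  χ = 3

Answer: 3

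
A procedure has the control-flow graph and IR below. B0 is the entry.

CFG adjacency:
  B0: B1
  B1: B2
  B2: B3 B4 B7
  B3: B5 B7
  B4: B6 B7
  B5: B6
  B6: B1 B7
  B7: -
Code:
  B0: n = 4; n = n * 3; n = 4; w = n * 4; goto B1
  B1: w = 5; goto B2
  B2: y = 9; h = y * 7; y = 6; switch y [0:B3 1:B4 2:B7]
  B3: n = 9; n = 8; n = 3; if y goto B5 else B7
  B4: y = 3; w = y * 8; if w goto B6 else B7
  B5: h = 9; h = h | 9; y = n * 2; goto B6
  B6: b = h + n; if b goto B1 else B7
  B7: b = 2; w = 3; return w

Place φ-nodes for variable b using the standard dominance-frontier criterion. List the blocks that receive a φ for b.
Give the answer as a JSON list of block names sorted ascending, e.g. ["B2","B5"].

idom tree: B1←B0 B2←B1 B3←B2 B4←B2 B5←B3 B6←B2 B7←B2
Dom∩ at merges:
  B1: preds {B0,B6}: {B0} ∩ {B0,B1,B2,B6} = {B0}; idom=B0
  B6: preds {B4,B5}: {B0,B1,B2,B4} ∩ {B0,B1,B2,B3,B5} = {B0,B1,B2}; idom=B2
  B7: preds {B2,B3,B4,B6}: {B0,B1,B2} ∩ {B0,B1,B2,B3} ∩ {B0,B1,B2,B4} ∩ {B0,B1,B2,B6} = {B0,B1,B2}; idom=B2

DF walk-up:
  B1←B0: walk · to B0
  B1←B6: walk B6→B2→B1 to B0
  B6←B4: walk B4 to B2
  B6←B5: walk B5→B3 to B2
  B7←B2: walk · to B2
  B7←B3: walk B3 to B2
  B7←B4: walk B4 to B2
  B7←B6: walk B6 to B2
  B0: DF=∅
  B1: DF={B1}
  B2: DF={B1}
  B3: DF={B6,B7}
  B4: DF={B6,B7}
  B5: DF={B6}
  B6: DF={B1,B7}
  B7: DF=∅

φ for b: defs {B6,B7}
  DF⁺ = {B1,B7}

Answer: ["B1", "B7"]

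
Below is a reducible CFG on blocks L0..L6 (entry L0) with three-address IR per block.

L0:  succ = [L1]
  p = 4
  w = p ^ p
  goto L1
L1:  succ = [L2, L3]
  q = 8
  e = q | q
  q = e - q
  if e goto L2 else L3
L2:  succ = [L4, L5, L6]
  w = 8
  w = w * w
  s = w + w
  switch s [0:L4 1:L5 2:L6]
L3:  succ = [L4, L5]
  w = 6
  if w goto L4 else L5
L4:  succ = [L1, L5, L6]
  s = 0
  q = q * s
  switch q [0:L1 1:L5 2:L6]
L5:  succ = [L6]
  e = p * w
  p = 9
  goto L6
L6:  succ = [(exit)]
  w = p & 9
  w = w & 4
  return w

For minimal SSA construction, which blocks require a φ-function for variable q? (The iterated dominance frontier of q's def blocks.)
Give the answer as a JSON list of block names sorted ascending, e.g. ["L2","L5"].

idom tree: L1←L0 L2←L1 L3←L1 L4←L1 L5←L1 L6←L1
Dom∩ at merges:
  L1: preds {L0,L4}: {L0} ∩ {L0,L1,L4} = {L0}; idom=L0
  L4: preds {L2,L3}: {L0,L1,L2} ∩ {L0,L1,L3} = {L0,L1}; idom=L1
  L5: preds {L2,L3,L4}: {L0,L1,L2} ∩ {L0,L1,L3} ∩ {L0,L1,L4} = {L0,L1}; idom=L1
  L6: preds {L2,L4,L5}: {L0,L1,L2} ∩ {L0,L1,L4} ∩ {L0,L1,L5} = {L0,L1}; idom=L1

DF derivation:
  join L1 pred L0: · stop@L0
  join L1 pred L4: L4→L1 stop@L0
  join L4 pred L2: L2 stop@L1
  join L4 pred L3: L3 stop@L1
  join L5 pred L2: L2 stop@L1
  join L5 pred L3: L3 stop@L1
  join L5 pred L4: L4 stop@L1
  join L6 pred L2: L2 stop@L1
  join L6 pred L4: L4 stop@L1
  join L6 pred L5: L5 stop@L1
  L0 → ∅
  L1 → {L1}
  L2 → {L4,L5,L6}
  L3 → {L4,L5}
  L4 → {L1,L5,L6}
  L5 → {L6}
  L6 → ∅

φ for q: defs {L1,L4}
  DF⁺ = {L1,L5,L6}

Answer: ["L1", "L5", "L6"]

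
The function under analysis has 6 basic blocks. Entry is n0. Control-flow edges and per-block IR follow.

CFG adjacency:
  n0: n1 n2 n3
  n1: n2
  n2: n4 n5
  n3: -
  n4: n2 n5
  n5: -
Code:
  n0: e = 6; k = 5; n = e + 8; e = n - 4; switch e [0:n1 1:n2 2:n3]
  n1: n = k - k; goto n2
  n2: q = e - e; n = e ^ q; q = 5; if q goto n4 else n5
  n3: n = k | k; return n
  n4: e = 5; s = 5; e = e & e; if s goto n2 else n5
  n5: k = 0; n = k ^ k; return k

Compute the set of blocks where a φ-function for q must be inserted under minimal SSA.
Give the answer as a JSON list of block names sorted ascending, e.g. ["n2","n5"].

idom tree: n1←n0 n2←n0 n3←n0 n4←n2 n5←n2
Dom∩ at merges:
  n2: preds {n0,n1,n4}: {n0} ∩ {n0,n1} ∩ {n0,n2,n4} = {n0}; idom=n0
  n5: preds {n2,n4}: {n0,n2} ∩ {n0,n2,n4} = {n0,n2}; idom=n2

DF derivation:
  join n2 pred n0: · stop@n0
  join n2 pred n1: n1 stop@n0
  join n2 pred n4: n4→n2 stop@n0
  join n5 pred n2: · stop@n2
  join n5 pred n4: n4 stop@n2
  n0 → ∅
  n1 → {n2}
  n2 → {n2}
  n3 → ∅
  n4 → {n2,n5}
  n5 → ∅

φ for q: defs {n2}
  DF⁺ = {n2}

Answer: ["n2"]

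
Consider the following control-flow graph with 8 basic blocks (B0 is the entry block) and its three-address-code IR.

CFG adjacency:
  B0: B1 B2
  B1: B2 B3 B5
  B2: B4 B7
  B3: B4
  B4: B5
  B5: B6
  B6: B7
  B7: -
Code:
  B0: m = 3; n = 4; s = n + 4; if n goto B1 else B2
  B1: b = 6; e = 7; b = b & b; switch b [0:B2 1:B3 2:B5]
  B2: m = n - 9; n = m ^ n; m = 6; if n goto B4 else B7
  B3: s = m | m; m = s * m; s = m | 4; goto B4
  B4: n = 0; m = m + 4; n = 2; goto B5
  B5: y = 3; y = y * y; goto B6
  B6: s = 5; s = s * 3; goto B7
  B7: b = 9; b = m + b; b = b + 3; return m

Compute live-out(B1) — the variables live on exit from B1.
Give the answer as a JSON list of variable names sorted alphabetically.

Answer: ["m", "n"]

Derivation:
def/use:
  B0: {m,n,s} / ∅
  B1: {b,e} / ∅
  B2: {m,n} / {n}
  B3: {m,s} / {m}
  B4: {m,n} / {m}
  B5: {y} / ∅
  B6: {s} / ∅
  B7: {b} / {m}

Liveness:
  B0 li=∅ lo={m,n}
  B1 li={m,n} lo={m,n}
  B2 li={n} lo={m}
  B3 li={m} lo={m}
  B4 li={m} lo={m}
  B5 li={m} lo={m}
  B6 li={m} lo={m}
  B7 li={m} lo=∅

live-out(B1) = ["m", "n"]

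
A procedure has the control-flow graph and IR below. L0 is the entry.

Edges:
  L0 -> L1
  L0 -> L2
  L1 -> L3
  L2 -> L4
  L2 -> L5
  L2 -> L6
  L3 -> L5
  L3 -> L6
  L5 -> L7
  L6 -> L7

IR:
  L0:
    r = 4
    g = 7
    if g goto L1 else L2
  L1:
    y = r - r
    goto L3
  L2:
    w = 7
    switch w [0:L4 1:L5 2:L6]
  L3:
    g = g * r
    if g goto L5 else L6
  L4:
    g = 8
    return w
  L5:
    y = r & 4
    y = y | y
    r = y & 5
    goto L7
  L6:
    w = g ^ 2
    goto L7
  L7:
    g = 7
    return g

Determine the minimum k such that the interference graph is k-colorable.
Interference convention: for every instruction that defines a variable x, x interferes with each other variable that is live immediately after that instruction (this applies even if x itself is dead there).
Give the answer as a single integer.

Answer: 3

Derivation:
Per-block:
  L0: {g,r} / ∅
  L1: {y} / {r}
  L2: {w} / ∅
  L3: {g} / {g,r}
  L4: {g} / {w}
  L5: {r,y} / {r}
  L6: {w} / {g}
  L7: {g} / ∅

Backward fixpoint:
  L0 li=∅ lo={g,r}
  L1 li={g,r} lo={g,r}
  L2 li={g,r} lo={g,r,w}
  L3 li={g,r} lo={g,r}
  L4 li={w} lo=∅
  L5 li={r} lo=∅
  L6 li={g} lo=∅
  L7 li=∅ lo=∅

Interfere edges:
  g: {r,w,y}
  r: {g,w,y}
  w: {g,r}
  y: {g,r}

Colouring:
  {g,r,w} pairwise interfere (3-clique) ⇒ χ ≥ 3
  assign g→r0 r→r1 w→r2 y→r2 — no edge inside a register ⇒ χ ≤ 3
  χ = 3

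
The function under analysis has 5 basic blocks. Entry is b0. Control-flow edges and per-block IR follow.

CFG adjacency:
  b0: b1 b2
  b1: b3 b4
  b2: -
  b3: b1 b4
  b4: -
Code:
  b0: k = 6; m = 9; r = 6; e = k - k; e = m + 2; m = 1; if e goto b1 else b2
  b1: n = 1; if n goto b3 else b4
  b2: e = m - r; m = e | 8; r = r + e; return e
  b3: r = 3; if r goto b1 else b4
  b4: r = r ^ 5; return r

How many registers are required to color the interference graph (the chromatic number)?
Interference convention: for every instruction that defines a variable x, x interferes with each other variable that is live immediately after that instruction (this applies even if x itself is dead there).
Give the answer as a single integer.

Block summaries:
  b0: def={e,k,m,r} ue=∅
  b1: def={n} ue=∅
  b2: def={e,m,r} ue={m,r}
  b3: def={r} ue=∅
  b4: def={r} ue={r}

Backward fixpoint:
  live b0: ∅→{m,r}
  live b1: {r}→{r}
  live b2: {m,r}→∅
  live b3: ∅→{r}
  live b4: {r}→∅

Interference:
  e — {m,r}
  k — {m,r}
  m — {e,k,r}
  n — {r}
  r — {e,k,m,n}

Colouring:
  {e,m,r} pairwise interfere (3-clique) ⇒ χ ≥ 3
  3-colouring: c0={r}  c1={m,n}  c2={e,k}
  χ = 3

Answer: 3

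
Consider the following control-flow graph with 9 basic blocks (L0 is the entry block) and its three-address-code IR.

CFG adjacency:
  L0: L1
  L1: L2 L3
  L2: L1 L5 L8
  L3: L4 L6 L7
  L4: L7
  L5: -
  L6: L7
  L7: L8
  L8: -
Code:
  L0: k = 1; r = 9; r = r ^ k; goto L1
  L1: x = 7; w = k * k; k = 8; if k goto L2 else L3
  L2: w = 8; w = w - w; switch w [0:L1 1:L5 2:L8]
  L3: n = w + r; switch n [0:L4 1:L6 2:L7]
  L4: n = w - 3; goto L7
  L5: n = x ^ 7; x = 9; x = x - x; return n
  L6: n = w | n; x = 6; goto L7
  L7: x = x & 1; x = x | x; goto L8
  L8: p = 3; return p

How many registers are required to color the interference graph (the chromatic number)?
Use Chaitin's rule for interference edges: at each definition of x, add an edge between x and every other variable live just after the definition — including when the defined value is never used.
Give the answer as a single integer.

Answer: 4

Derivation:
def/use:
  L0: def={k,r} ue=∅
  L1: def={k,w,x} ue={k}
  L2: def={w} ue=∅
  L3: def={n} ue={r,w}
  L4: def={n} ue={w}
  L5: def={n,x} ue={x}
  L6: def={n,x} ue={n,w}
  L7: def={x} ue={x}
  L8: def={p} ue=∅

Liveness:
  L0: in=∅ out={k,r}
  L1: in={k,r} out={k,r,w,x}
  L2: in={k,r,x} out={k,r,x}
  L3: in={r,w,x} out={n,w,x}
  L4: in={w,x} out={x}
  L5: in={x} out=∅
  L6: in={n,w} out={x}
  L7: in={x} out=∅
  L8: in=∅ out=∅

Interference:
  k — {r,w,x}
  n — {w,x}
  p — ∅
  r — {k,w,x}
  w — {k,n,r,x}
  x — {k,n,r,w}

Colouring:
  {k,r,w,x} pairwise interfere (4-clique) ⇒ χ ≥ 4
  assign k→r2 n→r2 p→r0 r→r3 w→r0 x→r1 — no edge inside a register ⇒ χ ≤ 4
  χ = 4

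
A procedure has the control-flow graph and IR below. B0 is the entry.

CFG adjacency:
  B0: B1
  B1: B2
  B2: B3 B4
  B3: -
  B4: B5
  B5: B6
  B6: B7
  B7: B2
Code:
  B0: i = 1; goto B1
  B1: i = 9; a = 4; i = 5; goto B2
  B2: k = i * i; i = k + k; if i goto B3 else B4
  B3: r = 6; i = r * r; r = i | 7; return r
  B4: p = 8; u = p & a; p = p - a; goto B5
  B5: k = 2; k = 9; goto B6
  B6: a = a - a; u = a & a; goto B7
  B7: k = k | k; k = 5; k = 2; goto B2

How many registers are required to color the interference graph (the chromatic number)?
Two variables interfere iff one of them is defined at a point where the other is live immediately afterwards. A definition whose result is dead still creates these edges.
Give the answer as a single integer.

Answer: 4

Derivation:
Block summaries:
  B0: def={i} ue=∅
  B1: def={a,i} ue=∅
  B2: def={i,k} ue={i}
  B3: def={i,r} ue=∅
  B4: def={p,u} ue={a}
  B5: def={k} ue=∅
  B6: def={a,u} ue={a}
  B7: def={k} ue={k}

Liveness:
  B0: in=∅ out=∅
  B1: in=∅ out={a,i}
  B2: in={a,i} out={a,i}
  B3: in=∅ out=∅
  B4: in={a,i} out={a,i}
  B5: in={a,i} out={a,i,k}
  B6: in={a,i,k} out={a,i,k}
  B7: in={a,i,k} out={a,i}

Interference:
  a: {i,k,p,u}
  i: {a,k,p,u}
  k: {a,i,u}
  p: {a,i,u}
  r: ∅
  u: {a,i,k,p}

Colouring:
  {a,i,k,u} pairwise interfere (4-clique) ⇒ χ ≥ 4
  assign a→r0 i→r1 k→r3 p→r3 r→r0 u→r2 — no edge inside a register ⇒ χ ≤ 4
  χ = 4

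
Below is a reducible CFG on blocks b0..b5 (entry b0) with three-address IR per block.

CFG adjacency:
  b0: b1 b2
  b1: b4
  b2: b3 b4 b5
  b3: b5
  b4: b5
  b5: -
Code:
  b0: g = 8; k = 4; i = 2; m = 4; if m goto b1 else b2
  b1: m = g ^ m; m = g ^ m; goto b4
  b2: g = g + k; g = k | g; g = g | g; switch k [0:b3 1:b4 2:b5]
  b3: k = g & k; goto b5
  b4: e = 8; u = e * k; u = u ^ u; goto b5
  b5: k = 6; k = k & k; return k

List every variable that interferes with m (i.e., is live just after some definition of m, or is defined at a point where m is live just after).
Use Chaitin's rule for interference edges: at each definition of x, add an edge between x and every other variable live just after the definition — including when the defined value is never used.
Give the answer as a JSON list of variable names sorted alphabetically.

Block summaries:
  b0: def={g,i,k,m} ue=∅
  b1: def={m} ue={g,m}
  b2: def={g} ue={g,k}
  b3: def={k} ue={g,k}
  b4: def={e,u} ue={k}
  b5: def={k} ue=∅

Backward fixpoint:
  live b0: ∅→{g,k,m}
  live b1: {g,k,m}→{k}
  live b2: {g,k}→{g,k}
  live b3: {g,k}→∅
  live b4: {k}→∅
  live b5: ∅→∅

Interfere edges:
  e: {k}
  g: {i,k,m}
  i: {g,k}
  k: {e,g,i,m}
  m: {g,k}
  u: ∅

N(m) = ["g", "k"]

Answer: ["g", "k"]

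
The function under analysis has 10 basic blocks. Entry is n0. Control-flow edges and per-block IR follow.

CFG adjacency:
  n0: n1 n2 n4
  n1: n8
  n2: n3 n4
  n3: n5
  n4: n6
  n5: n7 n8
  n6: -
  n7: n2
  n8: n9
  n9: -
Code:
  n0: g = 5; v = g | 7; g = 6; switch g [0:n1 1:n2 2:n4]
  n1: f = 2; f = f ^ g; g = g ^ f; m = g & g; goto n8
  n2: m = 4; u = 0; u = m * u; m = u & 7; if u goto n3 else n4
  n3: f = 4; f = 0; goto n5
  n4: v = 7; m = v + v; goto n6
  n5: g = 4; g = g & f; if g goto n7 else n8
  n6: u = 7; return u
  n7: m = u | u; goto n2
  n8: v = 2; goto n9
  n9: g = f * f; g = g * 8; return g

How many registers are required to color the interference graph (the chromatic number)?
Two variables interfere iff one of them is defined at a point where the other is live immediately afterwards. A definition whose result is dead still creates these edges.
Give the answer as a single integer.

Answer: 3

Working:
def/use:
  n0: def={g,v} ue=∅
  n1: def={f,g,m} ue={g}
  n2: def={m,u} ue=∅
  n3: def={f} ue=∅
  n4: def={m,v} ue=∅
  n5: def={g} ue={f}
  n6: def={u} ue=∅
  n7: def={m} ue={u}
  n8: def={v} ue=∅
  n9: def={g} ue={f}

Live sets:
  n0 li=∅ lo={g}
  n1 li={g} lo={f}
  n2 li=∅ lo={u}
  n3 li={u} lo={f,u}
  n4 li=∅ lo=∅
  n5 li={f,u} lo={f,u}
  n6 li=∅ lo=∅
  n7 li={u} lo=∅
  n8 li={f} lo={f}
  n9 li={f} lo=∅

Interfere edges:
  f↔{g,m,u,v}
  g↔{f,u}
  m↔{f,u}
  u↔{f,g,m}
  v↔{f}

Chromatic number:
  lower bound: {f,g,u} mutually conflict ⇒ χ ≥ 3
  assign f→r0 g→r2 m→r2 u→r1 v→r1 — no edge inside a register ⇒ χ ≤ 3
  χ = 3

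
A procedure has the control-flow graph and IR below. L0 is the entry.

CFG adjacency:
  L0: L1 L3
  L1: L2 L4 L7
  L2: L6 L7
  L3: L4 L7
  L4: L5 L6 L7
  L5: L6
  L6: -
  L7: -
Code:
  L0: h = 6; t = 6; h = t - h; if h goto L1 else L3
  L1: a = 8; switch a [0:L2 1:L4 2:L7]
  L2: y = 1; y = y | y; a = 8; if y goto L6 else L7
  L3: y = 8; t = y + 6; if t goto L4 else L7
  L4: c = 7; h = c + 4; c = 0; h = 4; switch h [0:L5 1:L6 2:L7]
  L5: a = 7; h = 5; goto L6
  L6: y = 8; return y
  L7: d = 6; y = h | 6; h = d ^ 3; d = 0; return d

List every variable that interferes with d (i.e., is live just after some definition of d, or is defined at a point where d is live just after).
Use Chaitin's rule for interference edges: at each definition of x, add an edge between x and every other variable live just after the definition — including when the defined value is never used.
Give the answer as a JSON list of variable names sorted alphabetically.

Answer: ["h", "y"]

Analysis:
Block summaries:
  L0: {h,t} / ∅
  L1: {a} / ∅
  L2: {a,y} / ∅
  L3: {t,y} / ∅
  L4: {c,h} / ∅
  L5: {a,h} / ∅
  L6: {y} / ∅
  L7: {d,h,y} / {h}

Backward fixpoint:
  live L0: ∅→{h}
  live L1: {h}→{h}
  live L2: {h}→{h}
  live L3: {h}→{h}
  live L4: ∅→{h}
  live L5: ∅→∅
  live L6: ∅→∅
  live L7: {h}→∅

Conflict graph:
  a↔{h,y}
  c↔∅
  d↔{h,y}
  h↔{a,d,t,y}
  t↔{h}
  y↔{a,d,h}

N(d) = ["h", "y"]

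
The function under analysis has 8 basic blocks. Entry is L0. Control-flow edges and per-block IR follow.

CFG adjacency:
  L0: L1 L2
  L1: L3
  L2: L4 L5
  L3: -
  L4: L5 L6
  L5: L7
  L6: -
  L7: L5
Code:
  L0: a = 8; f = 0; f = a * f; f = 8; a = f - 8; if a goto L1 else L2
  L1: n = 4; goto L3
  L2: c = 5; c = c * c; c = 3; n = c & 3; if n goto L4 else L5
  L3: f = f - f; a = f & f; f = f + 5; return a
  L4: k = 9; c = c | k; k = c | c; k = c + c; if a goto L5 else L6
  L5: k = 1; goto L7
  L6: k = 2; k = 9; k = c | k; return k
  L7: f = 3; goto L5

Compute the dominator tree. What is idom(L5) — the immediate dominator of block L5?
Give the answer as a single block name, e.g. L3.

idom tree: L1←L0 L2←L0 L3←L1 L4←L2 L5←L2 L6←L4 L7←L5
Dom∩ at merges:
  L5: preds {L2,L4,L7}: {L0,L2} ∩ {L0,L2,L4} ∩ {L0,L2,L5,L7} = {L0,L2}; idom=L2

idom(L5) = L2

Answer: L2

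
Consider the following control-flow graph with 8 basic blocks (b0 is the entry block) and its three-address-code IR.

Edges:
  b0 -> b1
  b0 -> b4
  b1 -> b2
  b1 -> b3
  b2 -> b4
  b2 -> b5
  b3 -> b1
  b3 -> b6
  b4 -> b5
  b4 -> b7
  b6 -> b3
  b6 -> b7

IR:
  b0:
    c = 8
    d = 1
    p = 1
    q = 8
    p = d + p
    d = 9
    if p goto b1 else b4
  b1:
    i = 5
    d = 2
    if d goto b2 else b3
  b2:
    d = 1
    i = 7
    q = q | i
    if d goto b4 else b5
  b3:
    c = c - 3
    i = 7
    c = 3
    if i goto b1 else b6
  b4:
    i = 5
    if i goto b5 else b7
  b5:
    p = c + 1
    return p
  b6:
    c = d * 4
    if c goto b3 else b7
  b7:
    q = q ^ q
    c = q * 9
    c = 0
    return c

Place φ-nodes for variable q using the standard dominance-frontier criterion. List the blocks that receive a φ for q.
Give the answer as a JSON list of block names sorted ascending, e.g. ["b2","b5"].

idom tree: b1←b0 b2←b1 b3←b1 b4←b0 b5←b0 b6←b3 b7←b0
Join-block Dom:
  b1: preds {b0,b3}: {b0} ∩ {b0,b1,b3} = {b0}; idom=b0
  b3: preds {b1,b6}: {b0,b1} ∩ {b0,b1,b3,b6} = {b0,b1}; idom=b1
  b4: preds {b0,b2}: {b0} ∩ {b0,b1,b2} = {b0}; idom=b0
  b5: preds {b2,b4}: {b0,b1,b2} ∩ {b0,b4} = {b0}; idom=b0
  b7: preds {b4,b6}: {b0,b4} ∩ {b0,b1,b3,b6} = {b0}; idom=b0

DF derivation:
  join b1 pred b0: · stop@b0
  join b1 pred b3: b3→b1 stop@b0
  join b3 pred b1: · stop@b1
  join b3 pred b6: b6→b3 stop@b1
  join b4 pred b0: · stop@b0
  join b4 pred b2: b2→b1 stop@b0
  join b5 pred b2: b2→b1 stop@b0
  join b5 pred b4: b4 stop@b0
  join b7 pred b4: b4 stop@b0
  join b7 pred b6: b6→b3→b1 stop@b0
  b0 → ∅
  b1 → {b1,b4,b5,b7}
  b2 → {b4,b5}
  b3 → {b1,b3,b7}
  b4 → {b5,b7}
  b5 → ∅
  b6 → {b3,b7}
  b7 → ∅

φ for q: defs {b0,b2,b7}
  DF⁺ = {b4,b5,b7}

Answer: ["b4", "b5", "b7"]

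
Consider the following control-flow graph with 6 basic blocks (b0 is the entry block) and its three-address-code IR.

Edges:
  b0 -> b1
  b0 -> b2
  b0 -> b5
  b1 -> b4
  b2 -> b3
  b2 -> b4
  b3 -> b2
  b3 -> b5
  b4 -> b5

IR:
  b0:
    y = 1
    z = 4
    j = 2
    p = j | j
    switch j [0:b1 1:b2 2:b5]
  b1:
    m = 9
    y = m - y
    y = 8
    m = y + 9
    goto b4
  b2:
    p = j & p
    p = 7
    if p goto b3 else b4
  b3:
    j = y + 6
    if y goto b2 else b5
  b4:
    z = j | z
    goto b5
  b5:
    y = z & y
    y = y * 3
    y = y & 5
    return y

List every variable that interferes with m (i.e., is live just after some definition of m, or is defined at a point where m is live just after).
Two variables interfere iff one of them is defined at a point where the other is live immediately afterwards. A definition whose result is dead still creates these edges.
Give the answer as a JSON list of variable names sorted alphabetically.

Block summaries:
  b0: def={j,p,y,z} ue=∅
  b1: def={m,y} ue={y}
  b2: def={p} ue={j,p}
  b3: def={j} ue={y}
  b4: def={z} ue={j,z}
  b5: def={y} ue={y,z}

Live sets:
  b0 li=∅ lo={j,p,y,z}
  b1 li={j,y,z} lo={j,y,z}
  b2 li={j,p,y,z} lo={j,p,y,z}
  b3 li={p,y,z} lo={j,p,y,z}
  b4 li={j,y,z} lo={y,z}
  b5 li={y,z} lo=∅

Interference:
  j: {m,p,y,z}
  m: {j,y,z}
  p: {j,y,z}
  y: {j,m,p,z}
  z: {j,m,p,y}

N(m) = ["j", "y", "z"]

Answer: ["j", "y", "z"]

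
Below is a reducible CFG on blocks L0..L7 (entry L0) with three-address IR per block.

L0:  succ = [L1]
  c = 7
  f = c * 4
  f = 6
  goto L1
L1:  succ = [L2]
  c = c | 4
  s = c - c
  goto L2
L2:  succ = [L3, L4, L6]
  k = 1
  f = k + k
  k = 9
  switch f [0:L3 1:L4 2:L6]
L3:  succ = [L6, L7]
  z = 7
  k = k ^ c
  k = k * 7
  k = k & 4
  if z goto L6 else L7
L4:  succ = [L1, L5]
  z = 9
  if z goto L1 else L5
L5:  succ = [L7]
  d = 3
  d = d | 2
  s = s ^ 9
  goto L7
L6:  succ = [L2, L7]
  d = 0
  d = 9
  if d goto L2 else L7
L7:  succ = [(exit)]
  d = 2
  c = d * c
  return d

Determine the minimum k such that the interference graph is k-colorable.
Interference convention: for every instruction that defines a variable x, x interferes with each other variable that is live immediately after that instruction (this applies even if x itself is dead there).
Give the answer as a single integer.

Answer: 4

Working:
def/use:
  L0: def={c,f} ue=∅
  L1: def={c,s} ue={c}
  L2: def={f,k} ue=∅
  L3: def={k,z} ue={c,k}
  L4: def={z} ue=∅
  L5: def={d,s} ue={s}
  L6: def={d} ue=∅
  L7: def={c,d} ue={c}

Liveness:
  live L0: ∅→{c}
  live L1: {c}→{c,s}
  live L2: {c,s}→{c,k,s}
  live L3: {c,k,s}→{c,s}
  live L4: {c,s}→{c,s}
  live L5: {c,s}→{c}
  live L6: {c,s}→{c,s}
  live L7: {c}→∅

Interference:
  c — {d,f,k,s,z}
  d — {c,s}
  f — {c,k,s}
  k — {c,f,s,z}
  s — {c,d,f,k,z}
  z — {c,k,s}

Chromatic number:
  {c,f,k,s} pairwise interfere (4-clique) ⇒ χ ≥ 4
  4-colouring: R0={c}  R1={s}  R2={d,k}  R3={f,z}
  χ = 4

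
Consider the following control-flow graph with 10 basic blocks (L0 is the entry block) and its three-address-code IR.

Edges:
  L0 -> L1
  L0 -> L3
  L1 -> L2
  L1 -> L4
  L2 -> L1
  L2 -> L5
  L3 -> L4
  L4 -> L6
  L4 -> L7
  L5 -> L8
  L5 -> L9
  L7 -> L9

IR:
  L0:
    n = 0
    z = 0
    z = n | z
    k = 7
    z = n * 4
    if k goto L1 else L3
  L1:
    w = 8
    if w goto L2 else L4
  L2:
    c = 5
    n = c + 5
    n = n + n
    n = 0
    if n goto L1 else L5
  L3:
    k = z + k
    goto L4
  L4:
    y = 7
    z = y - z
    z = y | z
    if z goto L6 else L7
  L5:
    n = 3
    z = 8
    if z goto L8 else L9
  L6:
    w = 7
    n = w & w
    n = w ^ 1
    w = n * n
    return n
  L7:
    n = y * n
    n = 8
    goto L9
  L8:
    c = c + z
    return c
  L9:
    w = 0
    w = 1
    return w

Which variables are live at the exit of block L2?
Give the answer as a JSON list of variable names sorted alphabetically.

Answer: ["c", "n", "z"]

Working:
def/use:
  L0 def {k,n,z} use ∅
  L1 def {w} use ∅
  L2 def {c,n} use ∅
  L3 def {k} use {k,z}
  L4 def {y,z} use {z}
  L5 def {n,z} use ∅
  L6 def {n,w} use ∅
  L7 def {n} use {n,y}
  L8 def {c} use {c,z}
  L9 def {w} use ∅

Live sets:
  live L0: ∅→{k,n,z}
  live L1: {n,z}→{n,z}
  live L2: {z}→{c,n,z}
  live L3: {k,n,z}→{n,z}
  live L4: {n,z}→{n,y}
  live L5: {c}→{c,z}
  live L6: ∅→∅
  live L7: {n,y}→∅
  live L8: {c,z}→∅
  live L9: ∅→∅

live-out(L2) = ["c", "n", "z"]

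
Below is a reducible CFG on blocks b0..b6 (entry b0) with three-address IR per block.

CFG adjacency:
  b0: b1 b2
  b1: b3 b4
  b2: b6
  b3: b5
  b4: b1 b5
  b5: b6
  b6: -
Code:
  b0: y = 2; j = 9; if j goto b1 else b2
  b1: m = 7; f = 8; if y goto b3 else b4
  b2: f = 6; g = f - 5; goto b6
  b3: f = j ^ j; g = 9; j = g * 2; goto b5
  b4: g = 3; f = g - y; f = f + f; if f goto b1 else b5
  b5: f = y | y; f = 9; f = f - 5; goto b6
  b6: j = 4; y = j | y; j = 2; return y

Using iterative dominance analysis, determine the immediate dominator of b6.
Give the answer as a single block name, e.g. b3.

Answer: b0

Derivation:
idom tree: b1←b0 b2←b0 b3←b1 b4←b1 b5←b1 b6←b0
Join-block Dom:
  b1: preds {b0,b4}: {b0} ∩ {b0,b1,b4} = {b0}; idom=b0
  b5: preds {b3,b4}: {b0,b1,b3} ∩ {b0,b1,b4} = {b0,b1}; idom=b1
  b6: preds {b2,b5}: {b0,b2} ∩ {b0,b1,b5} = {b0}; idom=b0

idom(b6) = b0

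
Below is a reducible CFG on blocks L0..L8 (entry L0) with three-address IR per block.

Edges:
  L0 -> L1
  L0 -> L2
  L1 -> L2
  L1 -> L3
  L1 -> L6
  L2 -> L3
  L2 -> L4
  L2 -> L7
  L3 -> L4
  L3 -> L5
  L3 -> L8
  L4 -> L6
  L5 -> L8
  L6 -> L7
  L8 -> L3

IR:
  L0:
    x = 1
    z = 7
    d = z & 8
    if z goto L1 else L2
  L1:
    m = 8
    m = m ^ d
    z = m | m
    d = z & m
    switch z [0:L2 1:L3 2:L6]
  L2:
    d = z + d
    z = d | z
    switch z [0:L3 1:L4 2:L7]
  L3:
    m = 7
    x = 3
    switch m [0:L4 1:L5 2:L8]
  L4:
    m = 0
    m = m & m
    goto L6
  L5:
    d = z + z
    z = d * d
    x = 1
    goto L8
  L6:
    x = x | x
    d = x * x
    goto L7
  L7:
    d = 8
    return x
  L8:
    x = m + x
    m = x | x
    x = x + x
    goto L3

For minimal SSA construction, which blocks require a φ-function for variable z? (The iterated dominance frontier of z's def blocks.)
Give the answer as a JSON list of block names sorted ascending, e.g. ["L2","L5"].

idom tree: L1←L0 L2←L0 L3←L0 L4←L0 L5←L3 L6←L0 L7←L0 L8←L3
Dom∩ at merges:
  L2: preds {L0,L1}: {L0} ∩ {L0,L1} = {L0}; idom=L0
  L3: preds {L1,L2,L8}: {L0,L1} ∩ {L0,L2} ∩ {L0,L3,L8} = {L0}; idom=L0
  L4: preds {L2,L3}: {L0,L2} ∩ {L0,L3} = {L0}; idom=L0
  L6: preds {L1,L4}: {L0,L1} ∩ {L0,L4} = {L0}; idom=L0
  L7: preds {L2,L6}: {L0,L2} ∩ {L0,L6} = {L0}; idom=L0
  L8: preds {L3,L5}: {L0,L3} ∩ {L0,L3,L5} = {L0,L3}; idom=L3

DF derivation:
  join L2 pred L0: · stop@L0
  join L2 pred L1: L1 stop@L0
  join L3 pred L1: L1 stop@L0
  join L3 pred L2: L2 stop@L0
  join L3 pred L8: L8→L3 stop@L0
  join L4 pred L2: L2 stop@L0
  join L4 pred L3: L3 stop@L0
  join L6 pred L1: L1 stop@L0
  join L6 pred L4: L4 stop@L0
  join L7 pred L2: L2 stop@L0
  join L7 pred L6: L6 stop@L0
  join L8 pred L3: · stop@L3
  join L8 pred L5: L5 stop@L3
  DF(L0)=∅
  DF(L1)={L2,L3,L6}
  DF(L2)={L3,L4,L7}
  DF(L3)={L3,L4}
  DF(L4)={L6}
  DF(L5)={L8}
  DF(L6)={L7}
  DF(L7)=∅
  DF(L8)={L3}

φ for z: defs {L0,L1,L2,L5}
  DF⁺ = {L2,L3,L4,L6,L7,L8}

Answer: ["L2", "L3", "L4", "L6", "L7", "L8"]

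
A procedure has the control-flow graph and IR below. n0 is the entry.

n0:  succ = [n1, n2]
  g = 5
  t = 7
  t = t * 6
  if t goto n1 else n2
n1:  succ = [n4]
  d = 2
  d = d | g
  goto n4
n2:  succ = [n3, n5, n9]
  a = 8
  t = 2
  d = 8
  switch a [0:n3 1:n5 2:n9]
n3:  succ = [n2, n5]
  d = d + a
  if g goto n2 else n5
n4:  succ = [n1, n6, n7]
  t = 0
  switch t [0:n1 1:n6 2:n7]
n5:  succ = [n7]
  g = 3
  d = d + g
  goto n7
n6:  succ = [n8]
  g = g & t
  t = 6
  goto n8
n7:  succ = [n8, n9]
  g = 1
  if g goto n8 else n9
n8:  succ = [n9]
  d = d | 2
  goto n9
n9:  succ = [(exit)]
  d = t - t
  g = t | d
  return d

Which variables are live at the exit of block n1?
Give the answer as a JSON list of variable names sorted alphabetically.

Answer: ["d", "g"]

Analysis:
Per-block:
  n0: def={g,t} ue=∅
  n1: def={d} ue={g}
  n2: def={a,d,t} ue=∅
  n3: def={d} ue={a,d,g}
  n4: def={t} ue=∅
  n5: def={d,g} ue={d}
  n6: def={g,t} ue={g,t}
  n7: def={g} ue=∅
  n8: def={d} ue={d}
  n9: def={d,g} ue={t}

Liveness:
  live n0: ∅→{g}
  live n1: {g}→{d,g}
  live n2: {g}→{a,d,g,t}
  live n3: {a,d,g,t}→{d,g,t}
  live n4: {d,g}→{d,g,t}
  live n5: {d,t}→{d,t}
  live n6: {d,g,t}→{d,t}
  live n7: {d,t}→{d,t}
  live n8: {d,t}→{t}
  live n9: {t}→∅

live-out(n1) = ["d", "g"]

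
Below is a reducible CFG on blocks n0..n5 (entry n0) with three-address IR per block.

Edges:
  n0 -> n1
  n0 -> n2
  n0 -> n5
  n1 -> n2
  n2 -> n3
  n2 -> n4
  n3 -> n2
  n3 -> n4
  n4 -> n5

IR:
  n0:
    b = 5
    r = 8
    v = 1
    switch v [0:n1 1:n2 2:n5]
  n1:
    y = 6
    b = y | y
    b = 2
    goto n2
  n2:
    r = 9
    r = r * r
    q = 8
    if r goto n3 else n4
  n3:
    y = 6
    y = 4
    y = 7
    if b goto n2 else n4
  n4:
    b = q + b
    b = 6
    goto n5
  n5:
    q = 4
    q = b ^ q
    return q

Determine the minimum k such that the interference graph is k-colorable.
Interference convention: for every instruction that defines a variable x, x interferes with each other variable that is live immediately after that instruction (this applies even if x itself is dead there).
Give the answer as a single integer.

Answer: 3

Working:
Per-block:
  n0 def {b,r,v} use ∅
  n1 def {b,y} use ∅
  n2 def {q,r} use ∅
  n3 def {y} use {b}
  n4 def {b} use {b,q}
  n5 def {q} use {b}

Live sets:
  n0 li=∅ lo={b}
  n1 li=∅ lo={b}
  n2 li={b} lo={b,q}
  n3 li={b,q} lo={b,q}
  n4 li={b,q} lo={b}
  n5 li={b} lo=∅

Interference:
  b: {q,r,v,y}
  q: {b,r,y}
  r: {b,q}
  v: {b}
  y: {b,q}

Chromatic number:
  {b,q,r} pairwise interfere (3-clique) ⇒ χ ≥ 3
  assign b→r0 q→r1 r→r2 v→r1 y→r2 — no edge inside a register ⇒ χ ≤ 3
  χ = 3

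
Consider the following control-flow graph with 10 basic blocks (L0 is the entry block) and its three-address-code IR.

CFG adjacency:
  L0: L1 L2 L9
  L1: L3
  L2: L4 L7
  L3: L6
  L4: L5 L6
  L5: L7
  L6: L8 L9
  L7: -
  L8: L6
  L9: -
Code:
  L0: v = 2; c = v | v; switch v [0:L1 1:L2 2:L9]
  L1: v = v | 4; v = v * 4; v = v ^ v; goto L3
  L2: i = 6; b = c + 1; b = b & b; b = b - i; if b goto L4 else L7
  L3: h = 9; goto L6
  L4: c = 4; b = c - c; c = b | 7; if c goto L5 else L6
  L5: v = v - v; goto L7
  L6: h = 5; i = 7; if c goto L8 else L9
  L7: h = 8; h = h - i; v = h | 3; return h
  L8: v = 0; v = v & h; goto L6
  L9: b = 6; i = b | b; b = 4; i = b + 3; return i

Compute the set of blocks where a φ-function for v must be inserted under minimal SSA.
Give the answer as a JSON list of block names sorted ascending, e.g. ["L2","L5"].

idom tree: L1←L0 L2←L0 L3←L1 L4←L2 L5←L4 L6←L0 L7←L2 L8←L6 L9←L0
Join-block Dom:
  L6: preds {L3,L4,L8}: {L0,L1,L3} ∩ {L0,L2,L4} ∩ {L0,L6,L8} = {L0}; idom=L0
  L7: preds {L2,L5}: {L0,L2} ∩ {L0,L2,L4,L5} = {L0,L2}; idom=L2
  L9: preds {L0,L6}: {L0} ∩ {L0,L6} = {L0}; idom=L0

DF walk-up:
  L6←L3: walk L3→L1 to L0
  L6←L4: walk L4→L2 to L0
  L6←L8: walk L8→L6 to L0
  L7←L2: walk · to L2
  L7←L5: walk L5→L4 to L2
  L9←L0: walk · to L0
  L9←L6: walk L6 to L0
  L0: DF=∅
  L1: DF={L6}
  L2: DF={L6}
  L3: DF={L6}
  L4: DF={L6,L7}
  L5: DF={L7}
  L6: DF={L6,L9}
  L7: DF=∅
  L8: DF={L6}
  L9: DF=∅

φ for v: defs {L0,L1,L5,L7,L8}
  DF⁺ = {L6,L7,L9}

Answer: ["L6", "L7", "L9"]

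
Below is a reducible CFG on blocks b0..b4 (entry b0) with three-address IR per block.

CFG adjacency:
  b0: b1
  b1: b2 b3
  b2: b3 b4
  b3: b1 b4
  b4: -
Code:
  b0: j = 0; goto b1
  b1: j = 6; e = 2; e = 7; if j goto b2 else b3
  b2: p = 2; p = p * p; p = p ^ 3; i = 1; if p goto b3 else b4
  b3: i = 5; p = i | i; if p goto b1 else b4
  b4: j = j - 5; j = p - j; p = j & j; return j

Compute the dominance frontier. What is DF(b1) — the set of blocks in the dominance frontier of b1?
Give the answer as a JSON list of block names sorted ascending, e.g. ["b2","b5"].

Answer: ["b1"]

Analysis:
idom tree: b1←b0 b2←b1 b3←b1 b4←b1
Dom∩ at merges:
  b1: preds {b0,b3}: {b0} ∩ {b0,b1,b3} = {b0}; idom=b0
  b3: preds {b1,b2}: {b0,b1} ∩ {b0,b1,b2} = {b0,b1}; idom=b1
  b4: preds {b2,b3}: {b0,b1,b2} ∩ {b0,b1,b3} = {b0,b1}; idom=b1

DF derivation:
  b1←b0: walk · to b0
  b1←b3: walk b3→b1 to b0
  b3←b1: walk · to b1
  b3←b2: walk b2 to b1
  b4←b2: walk b2 to b1
  b4←b3: walk b3 to b1
  b0 → ∅
  b1 → {b1}
  b2 → {b3,b4}
  b3 → {b1,b4}
  b4 → ∅

DF(b1) = ["b1"]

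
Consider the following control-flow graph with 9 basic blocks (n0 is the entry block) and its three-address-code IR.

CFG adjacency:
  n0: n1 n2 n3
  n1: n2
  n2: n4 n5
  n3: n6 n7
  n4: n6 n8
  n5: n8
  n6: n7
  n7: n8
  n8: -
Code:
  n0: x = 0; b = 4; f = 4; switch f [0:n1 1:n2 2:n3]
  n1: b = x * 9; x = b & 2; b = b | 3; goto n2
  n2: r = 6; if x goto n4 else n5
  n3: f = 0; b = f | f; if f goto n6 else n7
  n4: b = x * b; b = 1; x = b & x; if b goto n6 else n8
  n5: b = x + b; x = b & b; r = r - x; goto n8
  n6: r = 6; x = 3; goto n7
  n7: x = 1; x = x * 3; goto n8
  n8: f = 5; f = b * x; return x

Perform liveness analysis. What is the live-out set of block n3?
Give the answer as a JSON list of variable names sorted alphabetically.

Answer: ["b"]

Analysis:
def/use:
  n0: def={b,f,x} ue=∅
  n1: def={b,x} ue={x}
  n2: def={r} ue={x}
  n3: def={b,f} ue=∅
  n4: def={b,x} ue={b,x}
  n5: def={b,r,x} ue={b,r,x}
  n6: def={r,x} ue=∅
  n7: def={x} ue=∅
  n8: def={f} ue={b,x}

Backward fixpoint:
  n0 li=∅ lo={b,x}
  n1 li={x} lo={b,x}
  n2 li={b,x} lo={b,r,x}
  n3 li=∅ lo={b}
  n4 li={b,x} lo={b,x}
  n5 li={b,r,x} lo={b,x}
  n6 li={b} lo={b}
  n7 li={b} lo={b,x}
  n8 li={b,x} lo=∅

live-out(n3) = ["b"]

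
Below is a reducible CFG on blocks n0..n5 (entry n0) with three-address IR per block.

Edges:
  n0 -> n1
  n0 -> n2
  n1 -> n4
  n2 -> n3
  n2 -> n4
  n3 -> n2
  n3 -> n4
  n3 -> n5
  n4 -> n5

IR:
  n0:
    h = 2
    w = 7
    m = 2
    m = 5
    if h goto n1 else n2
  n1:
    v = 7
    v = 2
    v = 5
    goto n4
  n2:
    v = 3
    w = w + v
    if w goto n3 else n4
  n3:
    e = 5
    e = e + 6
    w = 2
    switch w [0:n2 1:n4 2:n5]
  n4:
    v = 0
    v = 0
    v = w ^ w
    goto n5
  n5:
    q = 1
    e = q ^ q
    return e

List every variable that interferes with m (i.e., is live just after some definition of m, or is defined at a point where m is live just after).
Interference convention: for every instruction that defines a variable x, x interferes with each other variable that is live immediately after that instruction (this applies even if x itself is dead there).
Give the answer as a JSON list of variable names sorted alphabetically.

Per-block:
  n0: {h,m,w} / ∅
  n1: {v} / ∅
  n2: {v,w} / {w}
  n3: {e,w} / ∅
  n4: {v} / {w}
  n5: {e,q} / ∅

Liveness:
  live n0: ∅→{w}
  live n1: {w}→{w}
  live n2: {w}→{w}
  live n3: ∅→{w}
  live n4: {w}→∅
  live n5: ∅→∅

Interfere edges:
  e — ∅
  h — {m,w}
  m — {h,w}
  q — ∅
  v — {w}
  w — {h,m,v}

N(m) = ["h", "w"]

Answer: ["h", "w"]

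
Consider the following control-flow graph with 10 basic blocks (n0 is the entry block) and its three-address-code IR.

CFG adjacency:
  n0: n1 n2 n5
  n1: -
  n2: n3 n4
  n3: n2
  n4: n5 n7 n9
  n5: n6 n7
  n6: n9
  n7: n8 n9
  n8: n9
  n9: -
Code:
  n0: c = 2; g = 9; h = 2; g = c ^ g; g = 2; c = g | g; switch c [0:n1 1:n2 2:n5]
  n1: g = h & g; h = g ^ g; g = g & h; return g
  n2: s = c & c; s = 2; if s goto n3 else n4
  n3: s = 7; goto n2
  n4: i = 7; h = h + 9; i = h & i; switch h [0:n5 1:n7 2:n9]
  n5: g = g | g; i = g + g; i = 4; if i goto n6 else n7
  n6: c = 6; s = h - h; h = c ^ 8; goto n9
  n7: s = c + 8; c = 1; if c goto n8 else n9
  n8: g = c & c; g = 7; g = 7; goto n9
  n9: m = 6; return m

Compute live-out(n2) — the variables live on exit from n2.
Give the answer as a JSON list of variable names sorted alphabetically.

Answer: ["c", "g", "h"]

Derivation:
def/use:
  n0: {c,g,h} / ∅
  n1: {g,h} / {g,h}
  n2: {s} / {c}
  n3: {s} / ∅
  n4: {h,i} / {h}
  n5: {g,i} / {g}
  n6: {c,h,s} / {h}
  n7: {c,s} / {c}
  n8: {g} / {c}
  n9: {m} / ∅

Live sets:
  live n0: ∅→{c,g,h}
  live n1: {g,h}→∅
  live n2: {c,g,h}→{c,g,h}
  live n3: {c,g,h}→{c,g,h}
  live n4: {c,g,h}→{c,g,h}
  live n5: {c,g,h}→{c,h}
  live n6: {h}→∅
  live n7: {c}→{c}
  live n8: {c}→∅
  live n9: ∅→∅

live-out(n2) = ["c", "g", "h"]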